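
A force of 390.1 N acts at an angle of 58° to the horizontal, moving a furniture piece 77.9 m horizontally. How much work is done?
W = F·d·cosθ = (390.1)(77.9)cos(58°) = 16100 J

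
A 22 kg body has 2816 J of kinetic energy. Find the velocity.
v = √(2·KE/m) = √(2·2816/22) = 16.0 m/s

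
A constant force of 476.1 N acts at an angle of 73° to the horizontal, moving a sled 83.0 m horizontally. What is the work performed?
W = F·d·cosθ = (476.1)(83.0)cos(73°) = 11550 J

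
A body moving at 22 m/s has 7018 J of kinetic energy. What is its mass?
m = 2·KE/v² = 2·7018/(22)² = 29.0 kg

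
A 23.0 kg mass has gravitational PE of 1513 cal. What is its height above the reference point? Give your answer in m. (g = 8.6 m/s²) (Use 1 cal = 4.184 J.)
Convert to SI: m = 23.0 kg, PE = 6330.39 J
h = PE/(mg) = 6330.39/(23.0·8.6) = 32.0 m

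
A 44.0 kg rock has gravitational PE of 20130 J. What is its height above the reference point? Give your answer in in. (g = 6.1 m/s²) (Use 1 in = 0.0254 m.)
h = PE/(mg) = 20130.0/(44.0·6.1) = 75.0 m = 2953 in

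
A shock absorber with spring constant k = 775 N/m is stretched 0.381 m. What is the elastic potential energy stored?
PE = ½kx² = ½(775)(0.381)² = 56.25 J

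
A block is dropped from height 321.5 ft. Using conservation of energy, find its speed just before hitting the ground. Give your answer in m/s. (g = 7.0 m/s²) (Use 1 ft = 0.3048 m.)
Convert to SI: h = 97.9932 m
mgh = ½mv² ⇒ v = √(2gh) = √(2·7.0·97.9932) = 37.04 m/s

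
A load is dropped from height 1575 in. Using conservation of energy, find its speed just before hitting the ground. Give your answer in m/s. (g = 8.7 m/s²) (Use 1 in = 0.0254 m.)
Convert to SI: h = 40.005 m
mgh = ½mv² ⇒ v = √(2gh) = √(2·8.7·40.005) = 26.38 m/s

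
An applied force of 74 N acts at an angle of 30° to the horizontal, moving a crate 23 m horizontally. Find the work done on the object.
W = F·d·cosθ = (74)(23)cos(30°) = 1474 J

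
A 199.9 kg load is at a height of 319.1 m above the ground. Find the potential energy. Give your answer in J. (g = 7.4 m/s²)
PE = mgh = (199.9)(7.4)(319.1) = 472000 J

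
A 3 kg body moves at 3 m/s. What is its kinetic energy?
KE = ½mv² = ½(3)(3)² = 13.5 J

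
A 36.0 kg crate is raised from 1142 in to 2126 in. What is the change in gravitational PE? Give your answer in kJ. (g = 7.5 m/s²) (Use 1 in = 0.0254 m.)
Convert to SI: m = 36.0 kg, Δh = 24.9936 m
ΔPE = mgΔh = (36.0)(7.5)(24.9936) = 6748.27 J = 6.748 kJ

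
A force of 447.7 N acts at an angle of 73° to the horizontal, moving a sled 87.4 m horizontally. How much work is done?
W = F·d·cosθ = (447.7)(87.4)cos(73°) = 11440 J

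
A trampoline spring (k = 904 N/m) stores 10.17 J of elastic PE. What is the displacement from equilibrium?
x = √(2·PE/k) = √(2·10.17/904) = 0.15 m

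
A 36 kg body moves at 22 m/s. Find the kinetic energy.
KE = ½mv² = ½(36)(22)² = 8712.0 J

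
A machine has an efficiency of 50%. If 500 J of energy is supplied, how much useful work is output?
W_out = η·W_in = 0.5·500 = 250.0 J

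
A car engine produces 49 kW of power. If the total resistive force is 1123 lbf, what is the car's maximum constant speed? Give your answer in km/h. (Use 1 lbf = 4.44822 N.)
Convert to SI: F = 4995.35 N
P = Fv ⇒ v = P/F = 49000 W/4995.35 N = 9.80912 m/s = 35.31 km/h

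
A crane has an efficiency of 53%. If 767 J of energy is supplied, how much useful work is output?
W_out = η·W_in = 0.53·767 = 406.51 J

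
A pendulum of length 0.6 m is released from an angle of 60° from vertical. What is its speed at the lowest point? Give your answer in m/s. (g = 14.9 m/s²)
h = L(1 − cosθ) = 0.6(1 − cos60°) = 0.3 m
v = √(2gh) = √(2·14.9·0.3) = 2.99 m/s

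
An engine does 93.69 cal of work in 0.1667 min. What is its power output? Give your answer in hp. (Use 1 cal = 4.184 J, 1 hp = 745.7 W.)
Convert to SI: W = 391.999 J, t = 10.002 s
P = W/t = 391.999/10.002 = 39.1921 W = 0.05256 hp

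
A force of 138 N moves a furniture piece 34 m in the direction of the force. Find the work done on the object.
W = F·d = (138)(34) = 4692 J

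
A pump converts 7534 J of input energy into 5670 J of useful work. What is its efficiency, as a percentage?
η = W_out/W_in = 5670/7534 = 75.26%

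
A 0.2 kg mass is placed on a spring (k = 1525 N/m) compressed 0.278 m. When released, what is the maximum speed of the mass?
½kx² = ½mv² ⇒ v = x√(k/m) = (0.278)√(1525/0.2) = 24.28 m/s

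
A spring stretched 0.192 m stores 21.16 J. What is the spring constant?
k = 2·PE/x² = 2·21.16/(0.192)² = 1148 N/m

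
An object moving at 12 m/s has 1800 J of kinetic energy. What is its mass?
m = 2·KE/v² = 2·1800/(12)² = 25.0 kg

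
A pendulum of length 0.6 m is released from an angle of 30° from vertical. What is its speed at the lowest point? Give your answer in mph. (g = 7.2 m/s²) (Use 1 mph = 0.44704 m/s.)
h = L(1 − cosθ) = 0.6(1 − cos30°) = 0.0803848 m
v = √(2gh) = √(2·7.2·0.0803848) = 1.07589 m/s = 2.407 mph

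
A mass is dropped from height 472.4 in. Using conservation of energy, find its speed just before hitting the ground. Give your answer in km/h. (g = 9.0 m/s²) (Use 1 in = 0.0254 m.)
Convert to SI: h = 11.999 m
mgh = ½mv² ⇒ v = √(2gh) = √(2·9.0·11.999) = 14.6963 m/s = 52.91 km/h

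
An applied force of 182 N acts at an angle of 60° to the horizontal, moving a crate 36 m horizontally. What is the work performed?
W = F·d·cosθ = (182)(36)cos(60°) = 3276 J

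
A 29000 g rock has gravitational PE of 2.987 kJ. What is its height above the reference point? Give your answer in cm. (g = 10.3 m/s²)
Convert to SI: m = 29.0 kg, PE = 2987.0 J
h = PE/(mg) = 2987.0/(29.0·10.3) = 10.0 m = 1000 cm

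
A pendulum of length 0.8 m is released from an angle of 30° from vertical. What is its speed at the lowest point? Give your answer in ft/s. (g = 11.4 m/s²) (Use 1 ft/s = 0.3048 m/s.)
h = L(1 − cosθ) = 0.8(1 − cos30°) = 0.10718 m
v = √(2gh) = √(2·11.4·0.10718) = 1.56323 m/s = 5.129 ft/s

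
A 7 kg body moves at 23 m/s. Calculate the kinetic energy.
KE = ½mv² = ½(7)(23)² = 1851.5 J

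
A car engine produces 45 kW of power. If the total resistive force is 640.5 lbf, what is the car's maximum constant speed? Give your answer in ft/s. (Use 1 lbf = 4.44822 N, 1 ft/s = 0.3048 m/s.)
Convert to SI: F = 2849.08 N
P = Fv ⇒ v = P/F = 45000 W/2849.08 N = 15.7945 m/s = 51.82 ft/s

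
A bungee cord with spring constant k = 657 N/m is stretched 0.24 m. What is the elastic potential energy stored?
PE = ½kx² = ½(657)(0.24)² = 18.92 J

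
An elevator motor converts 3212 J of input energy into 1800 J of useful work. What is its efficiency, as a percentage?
η = W_out/W_in = 1800/3212 = 56.04%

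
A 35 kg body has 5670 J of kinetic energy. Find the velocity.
v = √(2·KE/m) = √(2·5670/35) = 18.0 m/s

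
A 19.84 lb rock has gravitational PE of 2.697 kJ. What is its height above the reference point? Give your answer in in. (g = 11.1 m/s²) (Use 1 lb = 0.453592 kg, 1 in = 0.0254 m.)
Convert to SI: m = 8.99927 kg, PE = 2697.0 J
h = PE/(mg) = 2697.0/(8.99927·11.1) = 26.9992 m = 1063 in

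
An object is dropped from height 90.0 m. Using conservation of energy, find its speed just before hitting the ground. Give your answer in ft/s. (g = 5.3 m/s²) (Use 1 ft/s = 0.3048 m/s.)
mgh = ½mv² ⇒ v = √(2gh) = √(2·5.3·90.0) = 30.8869 m/s = 101.3 ft/s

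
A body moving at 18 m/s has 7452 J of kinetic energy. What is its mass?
m = 2·KE/v² = 2·7452/(18)² = 46.0 kg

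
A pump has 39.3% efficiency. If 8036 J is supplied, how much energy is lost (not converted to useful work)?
W_lost = W_in(1 − η) = 8036·(1 − 0.393) = 4878 J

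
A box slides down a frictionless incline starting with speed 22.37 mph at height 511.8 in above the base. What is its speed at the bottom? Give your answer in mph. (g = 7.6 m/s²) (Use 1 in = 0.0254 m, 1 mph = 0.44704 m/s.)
Convert to SI: v₀ = 10.0003 m/s, h = 12.9997 m
½mv₀² + mgh = ½mv² ⇒ v = √(v₀² + 2gh) = √(10.0003² + 2·7.6·12.9997) = 17.2511 m/s = 38.59 mph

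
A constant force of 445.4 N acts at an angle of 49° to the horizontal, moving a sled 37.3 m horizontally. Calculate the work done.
W = F·d·cosθ = (445.4)(37.3)cos(49°) = 10900 J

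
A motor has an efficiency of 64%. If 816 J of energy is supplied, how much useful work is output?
W_out = η·W_in = 0.64·816 = 522.24 J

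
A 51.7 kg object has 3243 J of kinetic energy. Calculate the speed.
v = √(2·KE/m) = √(2·3243/51.7) = 11.2 m/s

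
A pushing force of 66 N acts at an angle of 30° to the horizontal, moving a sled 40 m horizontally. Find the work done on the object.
W = F·d·cosθ = (66)(40)cos(30°) = 2286 J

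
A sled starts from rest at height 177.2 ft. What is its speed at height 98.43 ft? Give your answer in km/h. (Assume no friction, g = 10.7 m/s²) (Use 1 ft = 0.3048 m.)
Convert to SI: h₁−h₂ = 24.0091 m
mgh₁ = mgh₂ + ½mv² ⇒ v = √(2g(h₁−h₂)) = √(2·10.7·24.0091) = 22.667 m/s = 81.6 km/h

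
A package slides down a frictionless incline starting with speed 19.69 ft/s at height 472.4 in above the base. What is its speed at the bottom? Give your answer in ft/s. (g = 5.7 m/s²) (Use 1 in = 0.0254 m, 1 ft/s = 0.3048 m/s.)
Convert to SI: v₀ = 6.00151 m/s, h = 11.999 m
½mv₀² + mgh = ½mv² ⇒ v = √(v₀² + 2gh) = √(6.00151² + 2·5.7·11.999) = 13.1456 m/s = 43.13 ft/s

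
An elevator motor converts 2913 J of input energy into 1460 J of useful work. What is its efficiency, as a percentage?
η = W_out/W_in = 1460/2913 = 50.12%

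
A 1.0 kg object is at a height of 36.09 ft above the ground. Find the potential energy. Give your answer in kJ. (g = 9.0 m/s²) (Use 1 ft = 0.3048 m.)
Convert to SI: m = 1.0 kg, h = 11.0002 m
PE = mgh = (1.0)(9.0)(11.0002) = 99.0021 J = 0.099 kJ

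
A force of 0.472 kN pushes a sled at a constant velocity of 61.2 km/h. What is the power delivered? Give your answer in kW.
Convert to SI: F = 472.0 N, v = 17.0 m/s
P = Fv = (472.0)(17.0) = 8024.0 W = 8.024 kW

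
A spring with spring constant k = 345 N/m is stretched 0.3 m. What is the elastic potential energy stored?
PE = ½kx² = ½(345)(0.3)² = 15.53 J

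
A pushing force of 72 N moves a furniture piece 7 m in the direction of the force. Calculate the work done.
W = F·d = (72)(7) = 504.0 J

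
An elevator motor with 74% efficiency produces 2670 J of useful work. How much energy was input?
W_in = W_out/η = 2670/0.74 = 3608 J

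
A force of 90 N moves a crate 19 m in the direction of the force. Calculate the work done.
W = F·d = (90)(19) = 1710 J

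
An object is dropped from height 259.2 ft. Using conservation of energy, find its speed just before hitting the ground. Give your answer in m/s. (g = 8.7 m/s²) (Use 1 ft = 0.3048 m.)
Convert to SI: h = 79.0042 m
mgh = ½mv² ⇒ v = √(2gh) = √(2·8.7·79.0042) = 37.08 m/s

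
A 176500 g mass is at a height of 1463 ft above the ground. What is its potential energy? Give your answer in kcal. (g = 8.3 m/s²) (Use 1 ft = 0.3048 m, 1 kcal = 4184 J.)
Convert to SI: m = 176.5 kg, h = 445.922 m
PE = mgh = (176.5)(8.3)(445.922) = 653254 J = 156.1 kcal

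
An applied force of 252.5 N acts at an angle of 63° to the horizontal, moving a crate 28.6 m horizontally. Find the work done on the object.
W = F·d·cosθ = (252.5)(28.6)cos(63°) = 3278 J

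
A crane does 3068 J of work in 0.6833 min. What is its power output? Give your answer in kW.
Convert to SI: W = 3068.0 J, t = 40.998 s
P = W/t = 3068.0/40.998 = 74.8329 W = 0.07483 kW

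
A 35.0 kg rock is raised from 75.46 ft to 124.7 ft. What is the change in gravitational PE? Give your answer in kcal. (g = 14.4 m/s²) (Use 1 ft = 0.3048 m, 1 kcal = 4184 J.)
Convert to SI: m = 35.0 kg, Δh = 15.0084 m
ΔPE = mgΔh = (35.0)(14.4)(15.0084) = 7564.21 J = 1.808 kcal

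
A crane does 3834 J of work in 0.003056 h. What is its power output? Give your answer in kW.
Convert to SI: W = 3834.0 J, t = 11.0016 s
P = W/t = 3834.0/11.0016 = 348.495 W = 0.3485 kW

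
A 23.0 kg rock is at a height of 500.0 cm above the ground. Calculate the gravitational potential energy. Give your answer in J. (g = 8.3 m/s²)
Convert to SI: m = 23.0 kg, h = 5.0 m
PE = mgh = (23.0)(8.3)(5.0) = 954.5 J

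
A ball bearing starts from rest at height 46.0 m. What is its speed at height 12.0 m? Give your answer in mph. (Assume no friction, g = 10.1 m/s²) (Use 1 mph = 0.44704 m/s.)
mgh₁ = mgh₂ + ½mv² ⇒ v = √(2g(h₁−h₂)) = √(2·10.1·34.0) = 26.2069 m/s = 58.62 mph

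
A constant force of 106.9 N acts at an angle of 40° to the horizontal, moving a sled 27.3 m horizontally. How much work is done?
W = F·d·cosθ = (106.9)(27.3)cos(40°) = 2236 J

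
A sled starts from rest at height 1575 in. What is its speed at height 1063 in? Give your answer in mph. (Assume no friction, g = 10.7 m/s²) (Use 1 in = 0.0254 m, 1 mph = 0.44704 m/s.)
Convert to SI: h₁−h₂ = 13.0048 m
mgh₁ = mgh₂ + ½mv² ⇒ v = √(2g(h₁−h₂)) = √(2·10.7·13.0048) = 16.6824 m/s = 37.32 mph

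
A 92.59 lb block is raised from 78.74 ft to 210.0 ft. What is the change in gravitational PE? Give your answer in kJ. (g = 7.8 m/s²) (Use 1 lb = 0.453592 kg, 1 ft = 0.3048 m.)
Convert to SI: m = 41.9981 kg, Δh = 40.008 m
ΔPE = mgΔh = (41.9981)(7.8)(40.008) = 13106.0 J = 13.11 kJ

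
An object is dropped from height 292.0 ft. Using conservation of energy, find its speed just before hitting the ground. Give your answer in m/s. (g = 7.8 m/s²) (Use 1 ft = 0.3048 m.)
Convert to SI: h = 89.0016 m
mgh = ½mv² ⇒ v = √(2gh) = √(2·7.8·89.0016) = 37.26 m/s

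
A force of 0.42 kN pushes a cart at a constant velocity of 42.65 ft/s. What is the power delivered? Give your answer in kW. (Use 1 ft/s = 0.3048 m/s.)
Convert to SI: F = 420.0 N, v = 12.9997 m/s
P = Fv = (420.0)(12.9997) = 5459.88 W = 5.46 kW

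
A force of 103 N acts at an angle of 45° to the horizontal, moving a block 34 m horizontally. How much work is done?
W = F·d·cosθ = (103)(34)cos(45°) = 2476 J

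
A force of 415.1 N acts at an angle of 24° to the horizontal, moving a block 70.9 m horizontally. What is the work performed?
W = F·d·cosθ = (415.1)(70.9)cos(24°) = 26890 J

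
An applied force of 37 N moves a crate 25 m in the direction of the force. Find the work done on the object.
W = F·d = (37)(25) = 925.0 J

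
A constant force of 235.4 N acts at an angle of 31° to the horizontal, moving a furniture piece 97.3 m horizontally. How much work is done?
W = F·d·cosθ = (235.4)(97.3)cos(31°) = 19630 J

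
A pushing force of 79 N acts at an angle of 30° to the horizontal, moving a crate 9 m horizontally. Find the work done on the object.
W = F·d·cosθ = (79)(9)cos(30°) = 615.7 J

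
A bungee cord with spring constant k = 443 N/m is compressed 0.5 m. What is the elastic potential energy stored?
PE = ½kx² = ½(443)(0.5)² = 55.38 J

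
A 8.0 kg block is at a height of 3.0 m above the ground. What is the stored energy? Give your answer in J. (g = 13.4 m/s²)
PE = mgh = (8.0)(13.4)(3.0) = 321.6 J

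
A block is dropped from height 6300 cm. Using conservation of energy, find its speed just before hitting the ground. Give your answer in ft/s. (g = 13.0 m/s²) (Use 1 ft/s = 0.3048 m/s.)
Convert to SI: h = 63.0 m
mgh = ½mv² ⇒ v = √(2gh) = √(2·13.0·63.0) = 40.4722 m/s = 132.8 ft/s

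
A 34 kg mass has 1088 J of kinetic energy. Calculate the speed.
v = √(2·KE/m) = √(2·1088/34) = 8.0 m/s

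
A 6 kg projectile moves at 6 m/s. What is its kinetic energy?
KE = ½mv² = ½(6)(6)² = 108.0 J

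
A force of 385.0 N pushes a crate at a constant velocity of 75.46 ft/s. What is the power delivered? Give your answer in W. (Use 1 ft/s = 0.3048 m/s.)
Convert to SI: F = 385.0 N, v = 23.0002 m/s
P = Fv = (385.0)(23.0002) = 8855 W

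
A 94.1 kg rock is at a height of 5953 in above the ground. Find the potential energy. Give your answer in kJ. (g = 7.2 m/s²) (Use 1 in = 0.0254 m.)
Convert to SI: m = 94.1 kg, h = 151.206 m
PE = mgh = (94.1)(7.2)(151.206) = 102445 J = 102.4 kJ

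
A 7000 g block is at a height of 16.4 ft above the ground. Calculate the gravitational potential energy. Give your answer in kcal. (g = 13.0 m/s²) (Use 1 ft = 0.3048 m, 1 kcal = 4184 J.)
Convert to SI: m = 7.0 kg, h = 4.99872 m
PE = mgh = (7.0)(13.0)(4.99872) = 454.884 J = 0.1087 kcal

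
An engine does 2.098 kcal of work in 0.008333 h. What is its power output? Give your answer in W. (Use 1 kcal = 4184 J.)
Convert to SI: W = 8778.03 J, t = 29.9988 s
P = W/t = 8778.03/29.9988 = 292.6 W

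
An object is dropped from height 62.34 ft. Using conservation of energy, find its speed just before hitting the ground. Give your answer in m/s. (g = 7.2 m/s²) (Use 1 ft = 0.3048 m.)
Convert to SI: h = 19.0012 m
mgh = ½mv² ⇒ v = √(2gh) = √(2·7.2·19.0012) = 16.54 m/s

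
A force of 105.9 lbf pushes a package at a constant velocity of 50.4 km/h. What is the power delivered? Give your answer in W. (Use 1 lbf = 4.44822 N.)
Convert to SI: F = 471.066 N, v = 14.0 m/s
P = Fv = (471.066)(14.0) = 6595 W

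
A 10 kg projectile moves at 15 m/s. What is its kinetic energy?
KE = ½mv² = ½(10)(15)² = 1125.0 J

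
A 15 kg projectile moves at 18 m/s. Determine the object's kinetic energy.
KE = ½mv² = ½(15)(18)² = 2430.0 J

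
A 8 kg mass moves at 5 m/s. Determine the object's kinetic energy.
KE = ½mv² = ½(8)(5)² = 100.0 J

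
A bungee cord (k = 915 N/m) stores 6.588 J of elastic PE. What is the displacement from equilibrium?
x = √(2·PE/k) = √(2·6.588/915) = 0.12 m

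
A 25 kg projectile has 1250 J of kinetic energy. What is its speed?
v = √(2·KE/m) = √(2·1250/25) = 10.0 m/s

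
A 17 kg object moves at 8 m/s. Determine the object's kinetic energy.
KE = ½mv² = ½(17)(8)² = 544.0 J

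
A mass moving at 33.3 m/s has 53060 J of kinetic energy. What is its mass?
m = 2·KE/v² = 2·53060/(33.3)² = 95.7 kg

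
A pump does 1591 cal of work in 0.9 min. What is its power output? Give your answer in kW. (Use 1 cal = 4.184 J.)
Convert to SI: W = 6656.74 J, t = 54.0 s
P = W/t = 6656.74/54.0 = 123.273 W = 0.1233 kW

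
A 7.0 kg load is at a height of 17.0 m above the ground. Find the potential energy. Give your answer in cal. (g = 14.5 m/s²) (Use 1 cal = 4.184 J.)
PE = mgh = (7.0)(14.5)(17.0) = 1725.5 J = 412.4 cal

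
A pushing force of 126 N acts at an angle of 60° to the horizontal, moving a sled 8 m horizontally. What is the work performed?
W = F·d·cosθ = (126)(8)cos(60°) = 504.0 J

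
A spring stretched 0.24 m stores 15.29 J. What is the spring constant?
k = 2·PE/x² = 2·15.29/(0.24)² = 530.9 N/m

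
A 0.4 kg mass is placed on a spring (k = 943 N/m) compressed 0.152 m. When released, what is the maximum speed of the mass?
½kx² = ½mv² ⇒ v = x√(k/m) = (0.152)√(943/0.4) = 7.38 m/s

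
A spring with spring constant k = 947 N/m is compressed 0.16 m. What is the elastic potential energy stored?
PE = ½kx² = ½(947)(0.16)² = 12.12 J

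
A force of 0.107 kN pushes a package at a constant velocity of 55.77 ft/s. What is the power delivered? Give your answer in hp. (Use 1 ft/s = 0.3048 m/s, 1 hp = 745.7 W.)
Convert to SI: F = 107.0 N, v = 16.9987 m/s
P = Fv = (107.0)(16.9987) = 1818.86 W = 2.439 hp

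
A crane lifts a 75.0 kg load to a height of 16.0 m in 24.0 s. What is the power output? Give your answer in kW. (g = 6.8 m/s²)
P = mgh/t = (75.0)(6.8)(16.0)/24.0 = 340.0 W = 0.34 kW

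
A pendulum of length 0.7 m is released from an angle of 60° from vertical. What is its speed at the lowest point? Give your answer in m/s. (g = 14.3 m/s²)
h = L(1 − cosθ) = 0.7(1 − cos60°) = 0.35 m
v = √(2gh) = √(2·14.3·0.35) = 3.164 m/s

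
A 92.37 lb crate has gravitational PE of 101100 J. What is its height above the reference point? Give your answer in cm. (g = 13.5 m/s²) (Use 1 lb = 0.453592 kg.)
Convert to SI: m = 41.8983 kg, PE = 101100 J
h = PE/(mg) = 101100/(41.8983·13.5) = 178.74 m = 17870 cm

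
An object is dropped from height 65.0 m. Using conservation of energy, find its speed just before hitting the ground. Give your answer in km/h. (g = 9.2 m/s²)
mgh = ½mv² ⇒ v = √(2gh) = √(2·9.2·65.0) = 34.5832 m/s = 124.5 km/h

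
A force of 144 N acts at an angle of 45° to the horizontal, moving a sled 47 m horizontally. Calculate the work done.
W = F·d·cosθ = (144)(47)cos(45°) = 4786 J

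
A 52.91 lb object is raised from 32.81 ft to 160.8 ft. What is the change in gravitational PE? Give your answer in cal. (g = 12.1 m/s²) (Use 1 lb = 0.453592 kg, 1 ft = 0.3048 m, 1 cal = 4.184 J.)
Convert to SI: m = 23.9996 kg, Δh = 39.0114 m
ΔPE = mgΔh = (23.9996)(12.1)(39.0114) = 11328.7 J = 2708 cal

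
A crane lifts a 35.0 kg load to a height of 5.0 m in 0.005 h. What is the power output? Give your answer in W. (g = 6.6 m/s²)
Convert to SI: m = 35.0 kg, h = 5.0 m, t = 18.0 s
P = mgh/t = (35.0)(6.6)(5.0)/18.0 = 64.17 W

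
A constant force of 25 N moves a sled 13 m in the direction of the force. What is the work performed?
W = F·d = (25)(13) = 325.0 J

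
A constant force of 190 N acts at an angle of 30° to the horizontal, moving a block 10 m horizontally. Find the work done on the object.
W = F·d·cosθ = (190)(10)cos(30°) = 1645 J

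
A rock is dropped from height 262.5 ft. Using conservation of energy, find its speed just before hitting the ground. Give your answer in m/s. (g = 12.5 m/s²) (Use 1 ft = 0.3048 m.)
Convert to SI: h = 80.01 m
mgh = ½mv² ⇒ v = √(2gh) = √(2·12.5·80.01) = 44.72 m/s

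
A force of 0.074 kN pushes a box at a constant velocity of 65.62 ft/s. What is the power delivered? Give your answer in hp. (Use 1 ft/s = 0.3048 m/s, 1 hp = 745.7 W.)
Convert to SI: F = 74.0 N, v = 20.001 m/s
P = Fv = (74.0)(20.001) = 1480.07 W = 1.985 hp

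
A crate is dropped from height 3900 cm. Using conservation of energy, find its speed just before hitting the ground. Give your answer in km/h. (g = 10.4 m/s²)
Convert to SI: h = 39.0 m
mgh = ½mv² ⇒ v = √(2gh) = √(2·10.4·39.0) = 28.4816 m/s = 102.5 km/h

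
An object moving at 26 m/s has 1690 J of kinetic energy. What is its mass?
m = 2·KE/v² = 2·1690/(26)² = 5.0 kg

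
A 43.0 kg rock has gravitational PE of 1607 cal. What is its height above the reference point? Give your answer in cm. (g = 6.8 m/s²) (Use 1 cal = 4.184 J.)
Convert to SI: m = 43.0 kg, PE = 6723.69 J
h = PE/(mg) = 6723.69/(43.0·6.8) = 22.9948 m = 2299 cm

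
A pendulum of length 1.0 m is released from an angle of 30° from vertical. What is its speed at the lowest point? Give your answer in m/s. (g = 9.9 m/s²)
h = L(1 − cosθ) = 1.0(1 − cos30°) = 0.133975 m
v = √(2gh) = √(2·9.9·0.133975) = 1.629 m/s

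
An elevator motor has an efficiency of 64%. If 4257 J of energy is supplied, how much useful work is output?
W_out = η·W_in = 0.64·4257 = 2724.48 J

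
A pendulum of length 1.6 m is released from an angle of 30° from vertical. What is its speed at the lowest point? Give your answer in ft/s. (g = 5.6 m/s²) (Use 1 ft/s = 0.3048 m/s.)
h = L(1 − cosθ) = 1.6(1 − cos30°) = 0.214359 m
v = √(2gh) = √(2·5.6·0.214359) = 1.54946 m/s = 5.084 ft/s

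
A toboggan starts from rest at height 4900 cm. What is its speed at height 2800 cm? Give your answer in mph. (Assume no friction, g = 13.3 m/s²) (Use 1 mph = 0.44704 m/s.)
Convert to SI: h₁−h₂ = 21.0 m
mgh₁ = mgh₂ + ½mv² ⇒ v = √(2g(h₁−h₂)) = √(2·13.3·21.0) = 23.6347 m/s = 52.87 mph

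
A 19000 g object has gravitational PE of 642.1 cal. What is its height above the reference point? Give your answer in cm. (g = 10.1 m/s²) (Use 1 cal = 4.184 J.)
Convert to SI: m = 19.0 kg, PE = 2686.55 J
h = PE/(mg) = 2686.55/(19.0·10.1) = 13.9997 m = 1400 cm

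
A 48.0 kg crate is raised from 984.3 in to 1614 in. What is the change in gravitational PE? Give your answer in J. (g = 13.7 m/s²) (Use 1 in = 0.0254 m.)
Convert to SI: m = 48.0 kg, Δh = 15.9944 m
ΔPE = mgΔh = (48.0)(13.7)(15.9944) = 10520 J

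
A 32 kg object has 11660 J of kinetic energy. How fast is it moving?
v = √(2·KE/m) = √(2·11660/32) = 27.0 m/s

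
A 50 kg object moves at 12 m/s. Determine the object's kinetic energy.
KE = ½mv² = ½(50)(12)² = 3600.0 J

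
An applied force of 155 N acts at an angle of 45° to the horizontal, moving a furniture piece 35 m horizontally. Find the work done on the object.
W = F·d·cosθ = (155)(35)cos(45°) = 3836 J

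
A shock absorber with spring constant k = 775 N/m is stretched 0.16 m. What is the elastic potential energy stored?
PE = ½kx² = ½(775)(0.16)² = 9.92 J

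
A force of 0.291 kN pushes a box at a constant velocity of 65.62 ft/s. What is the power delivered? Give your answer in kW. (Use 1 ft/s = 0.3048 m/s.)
Convert to SI: F = 291.0 N, v = 20.001 m/s
P = Fv = (291.0)(20.001) = 5820.28 W = 5.82 kW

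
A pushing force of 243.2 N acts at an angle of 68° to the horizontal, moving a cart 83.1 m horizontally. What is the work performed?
W = F·d·cosθ = (243.2)(83.1)cos(68°) = 7571 J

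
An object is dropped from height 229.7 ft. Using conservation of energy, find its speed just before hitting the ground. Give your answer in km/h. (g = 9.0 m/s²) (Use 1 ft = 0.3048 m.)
Convert to SI: h = 70.0126 m
mgh = ½mv² ⇒ v = √(2gh) = √(2·9.0·70.0126) = 35.4997 m/s = 127.8 km/h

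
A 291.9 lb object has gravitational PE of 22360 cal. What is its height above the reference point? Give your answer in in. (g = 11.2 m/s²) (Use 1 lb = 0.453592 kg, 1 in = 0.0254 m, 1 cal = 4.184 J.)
Convert to SI: m = 132.404 kg, PE = 93554.2 J
h = PE/(mg) = 93554.2/(132.404·11.2) = 63.0879 m = 2484 in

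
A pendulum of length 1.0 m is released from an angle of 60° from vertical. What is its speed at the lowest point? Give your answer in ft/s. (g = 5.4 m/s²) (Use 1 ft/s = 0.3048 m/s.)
h = L(1 − cosθ) = 1.0(1 − cos60°) = 0.5 m
v = √(2gh) = √(2·5.4·0.5) = 2.32379 m/s = 7.624 ft/s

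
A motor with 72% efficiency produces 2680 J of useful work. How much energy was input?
W_in = W_out/η = 2680/0.72 = 3722 J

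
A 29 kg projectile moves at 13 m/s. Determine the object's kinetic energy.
KE = ½mv² = ½(29)(13)² = 2450.5 J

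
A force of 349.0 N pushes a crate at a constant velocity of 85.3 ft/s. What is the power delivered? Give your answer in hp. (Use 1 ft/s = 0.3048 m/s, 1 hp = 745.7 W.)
Convert to SI: F = 349.0 N, v = 25.9994 m/s
P = Fv = (349.0)(25.9994) = 9073.8 W = 12.17 hp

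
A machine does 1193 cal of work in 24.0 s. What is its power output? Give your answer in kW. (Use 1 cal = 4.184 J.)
Convert to SI: W = 4991.51 J, t = 24.0 s
P = W/t = 4991.51/24.0 = 207.98 W = 0.208 kW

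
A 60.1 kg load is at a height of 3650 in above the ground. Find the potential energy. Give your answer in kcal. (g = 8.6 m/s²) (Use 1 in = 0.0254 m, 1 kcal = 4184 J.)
Convert to SI: m = 60.1 kg, h = 92.71 m
PE = mgh = (60.1)(8.6)(92.71) = 47918.1 J = 11.45 kcal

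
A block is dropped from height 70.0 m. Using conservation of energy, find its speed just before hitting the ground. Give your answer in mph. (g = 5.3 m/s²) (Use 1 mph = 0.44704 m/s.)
mgh = ½mv² ⇒ v = √(2gh) = √(2·5.3·70.0) = 27.2397 m/s = 60.93 mph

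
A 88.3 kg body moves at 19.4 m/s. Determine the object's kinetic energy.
KE = ½mv² = ½(88.3)(19.4)² = 16620 J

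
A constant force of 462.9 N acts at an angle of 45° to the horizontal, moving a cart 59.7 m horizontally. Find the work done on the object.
W = F·d·cosθ = (462.9)(59.7)cos(45°) = 19540 J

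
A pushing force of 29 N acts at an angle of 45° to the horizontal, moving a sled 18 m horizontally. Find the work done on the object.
W = F·d·cosθ = (29)(18)cos(45°) = 369.1 J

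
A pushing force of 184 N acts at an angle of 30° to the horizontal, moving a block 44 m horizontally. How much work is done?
W = F·d·cosθ = (184)(44)cos(30°) = 7011 J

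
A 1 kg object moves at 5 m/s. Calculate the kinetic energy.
KE = ½mv² = ½(1)(5)² = 12.5 J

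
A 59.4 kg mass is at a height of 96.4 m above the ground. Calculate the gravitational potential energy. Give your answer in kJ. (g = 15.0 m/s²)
PE = mgh = (59.4)(15.0)(96.4) = 85892.4 J = 85.89 kJ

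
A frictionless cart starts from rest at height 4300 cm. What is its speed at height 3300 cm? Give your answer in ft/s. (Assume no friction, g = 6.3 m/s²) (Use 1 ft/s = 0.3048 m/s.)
Convert to SI: h₁−h₂ = 10.0 m
mgh₁ = mgh₂ + ½mv² ⇒ v = √(2g(h₁−h₂)) = √(2·6.3·10.0) = 11.225 m/s = 36.83 ft/s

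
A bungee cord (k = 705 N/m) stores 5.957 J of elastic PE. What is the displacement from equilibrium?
x = √(2·PE/k) = √(2·5.957/705) = 0.13 m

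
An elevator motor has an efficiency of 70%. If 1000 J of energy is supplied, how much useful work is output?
W_out = η·W_in = 0.7·1000 = 700.0 J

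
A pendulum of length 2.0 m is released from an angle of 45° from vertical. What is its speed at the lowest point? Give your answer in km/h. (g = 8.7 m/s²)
h = L(1 − cosθ) = 2.0(1 − cos45°) = 0.585786 m
v = √(2gh) = √(2·8.7·0.585786) = 3.1926 m/s = 11.49 km/h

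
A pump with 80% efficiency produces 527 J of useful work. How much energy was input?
W_in = W_out/η = 527/0.8 = 658.8 J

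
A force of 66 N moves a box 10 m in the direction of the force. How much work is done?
W = F·d = (66)(10) = 660.0 J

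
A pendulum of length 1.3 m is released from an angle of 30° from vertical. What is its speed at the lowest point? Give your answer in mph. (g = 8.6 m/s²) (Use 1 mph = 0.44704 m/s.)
h = L(1 − cosθ) = 1.3(1 − cos30°) = 0.174167 m
v = √(2gh) = √(2·8.6·0.174167) = 1.7308 m/s = 3.872 mph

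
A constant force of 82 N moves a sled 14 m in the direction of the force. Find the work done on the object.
W = F·d = (82)(14) = 1148 J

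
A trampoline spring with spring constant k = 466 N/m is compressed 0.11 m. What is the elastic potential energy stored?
PE = ½kx² = ½(466)(0.11)² = 2.819 J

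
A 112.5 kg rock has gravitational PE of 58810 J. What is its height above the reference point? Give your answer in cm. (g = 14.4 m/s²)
h = PE/(mg) = 58810.0/(112.5·14.4) = 36.3025 m = 3630 cm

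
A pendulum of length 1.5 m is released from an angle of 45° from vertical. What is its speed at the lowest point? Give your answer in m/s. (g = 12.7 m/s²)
h = L(1 − cosθ) = 1.5(1 − cos45°) = 0.43934 m
v = √(2gh) = √(2·12.7·0.43934) = 3.341 m/s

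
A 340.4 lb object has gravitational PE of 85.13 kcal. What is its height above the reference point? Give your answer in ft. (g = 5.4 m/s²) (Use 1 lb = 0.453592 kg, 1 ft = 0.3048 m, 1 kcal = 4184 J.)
Convert to SI: m = 154.403 kg, PE = 356184 J
h = PE/(mg) = 356184/(154.403·5.4) = 427.194 m = 1402 ft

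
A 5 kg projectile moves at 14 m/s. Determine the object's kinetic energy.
KE = ½mv² = ½(5)(14)² = 490.0 J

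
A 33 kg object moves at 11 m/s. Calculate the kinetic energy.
KE = ½mv² = ½(33)(11)² = 1996.5 J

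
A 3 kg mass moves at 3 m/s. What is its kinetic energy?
KE = ½mv² = ½(3)(3)² = 13.5 J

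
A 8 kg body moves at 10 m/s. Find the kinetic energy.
KE = ½mv² = ½(8)(10)² = 400.0 J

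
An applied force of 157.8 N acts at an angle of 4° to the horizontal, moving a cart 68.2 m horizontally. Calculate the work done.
W = F·d·cosθ = (157.8)(68.2)cos(4°) = 10740 J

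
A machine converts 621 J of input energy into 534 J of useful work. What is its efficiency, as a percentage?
η = W_out/W_in = 534/621 = 85.99%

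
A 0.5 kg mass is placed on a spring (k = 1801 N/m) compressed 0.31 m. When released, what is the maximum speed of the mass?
½kx² = ½mv² ⇒ v = x√(k/m) = (0.31)√(1801/0.5) = 18.61 m/s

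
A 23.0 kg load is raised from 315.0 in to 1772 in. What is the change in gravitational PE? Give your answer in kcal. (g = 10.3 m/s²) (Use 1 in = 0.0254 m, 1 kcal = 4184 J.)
Convert to SI: m = 23.0 kg, Δh = 37.0078 m
ΔPE = mgΔh = (23.0)(10.3)(37.0078) = 8767.15 J = 2.095 kcal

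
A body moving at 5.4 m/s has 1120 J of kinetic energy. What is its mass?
m = 2·KE/v² = 2·1120/(5.4)² = 76.82 kg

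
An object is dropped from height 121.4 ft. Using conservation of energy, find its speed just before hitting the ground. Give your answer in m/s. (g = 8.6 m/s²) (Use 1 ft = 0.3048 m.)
Convert to SI: h = 37.0027 m
mgh = ½mv² ⇒ v = √(2gh) = √(2·8.6·37.0027) = 25.23 m/s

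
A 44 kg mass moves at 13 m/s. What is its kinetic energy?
KE = ½mv² = ½(44)(13)² = 3718.0 J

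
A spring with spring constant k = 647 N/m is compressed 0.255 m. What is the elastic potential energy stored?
PE = ½kx² = ½(647)(0.255)² = 21.04 J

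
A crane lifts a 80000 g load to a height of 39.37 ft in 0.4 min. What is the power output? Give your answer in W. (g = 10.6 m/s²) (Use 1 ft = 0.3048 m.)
Convert to SI: m = 80.0 kg, h = 12.0 m, t = 24.0 s
P = mgh/t = (80.0)(10.6)(12.0)/24.0 = 424.0 W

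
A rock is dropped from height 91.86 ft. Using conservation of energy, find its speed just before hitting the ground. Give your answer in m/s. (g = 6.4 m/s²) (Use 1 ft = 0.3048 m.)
Convert to SI: h = 27.9989 m
mgh = ½mv² ⇒ v = √(2gh) = √(2·6.4·27.9989) = 18.93 m/s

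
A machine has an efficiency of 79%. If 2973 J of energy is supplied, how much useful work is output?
W_out = η·W_in = 0.79·2973 = 2348.67 J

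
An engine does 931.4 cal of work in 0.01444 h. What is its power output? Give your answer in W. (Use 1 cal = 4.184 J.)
Convert to SI: W = 3896.98 J, t = 51.984 s
P = W/t = 3896.98/51.984 = 74.96 W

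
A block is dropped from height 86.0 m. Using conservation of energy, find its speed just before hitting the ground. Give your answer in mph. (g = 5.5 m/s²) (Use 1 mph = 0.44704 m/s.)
mgh = ½mv² ⇒ v = √(2gh) = √(2·5.5·86.0) = 30.7571 m/s = 68.8 mph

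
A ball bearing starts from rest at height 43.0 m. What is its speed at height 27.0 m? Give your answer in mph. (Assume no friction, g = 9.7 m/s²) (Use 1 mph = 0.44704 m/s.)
mgh₁ = mgh₂ + ½mv² ⇒ v = √(2g(h₁−h₂)) = √(2·9.7·16.0) = 17.6182 m/s = 39.41 mph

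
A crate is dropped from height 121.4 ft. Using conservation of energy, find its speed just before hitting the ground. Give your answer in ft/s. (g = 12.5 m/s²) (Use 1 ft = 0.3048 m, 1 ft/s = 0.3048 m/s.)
Convert to SI: h = 37.0027 m
mgh = ½mv² ⇒ v = √(2gh) = √(2·12.5·37.0027) = 30.4149 m/s = 99.79 ft/s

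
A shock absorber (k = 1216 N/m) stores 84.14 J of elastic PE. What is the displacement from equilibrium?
x = √(2·PE/k) = √(2·84.14/1216) = 0.372 m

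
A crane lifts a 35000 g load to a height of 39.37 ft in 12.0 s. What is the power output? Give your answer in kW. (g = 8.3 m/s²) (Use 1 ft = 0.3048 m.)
Convert to SI: m = 35.0 kg, h = 12.0 m, t = 12.0 s
P = mgh/t = (35.0)(8.3)(12.0)/12.0 = 290.499 W = 0.2905 kW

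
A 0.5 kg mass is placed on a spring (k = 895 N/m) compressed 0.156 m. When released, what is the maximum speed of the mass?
½kx² = ½mv² ⇒ v = x√(k/m) = (0.156)√(895/0.5) = 6.6 m/s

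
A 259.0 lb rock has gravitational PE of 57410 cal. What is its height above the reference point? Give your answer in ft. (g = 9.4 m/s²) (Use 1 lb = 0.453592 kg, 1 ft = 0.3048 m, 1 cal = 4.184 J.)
Convert to SI: m = 117.48 kg, PE = 240203 J
h = PE/(mg) = 240203/(117.48·9.4) = 217.514 m = 713.6 ft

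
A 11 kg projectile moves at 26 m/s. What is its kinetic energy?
KE = ½mv² = ½(11)(26)² = 3718.0 J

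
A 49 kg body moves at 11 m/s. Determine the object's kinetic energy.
KE = ½mv² = ½(49)(11)² = 2964.5 J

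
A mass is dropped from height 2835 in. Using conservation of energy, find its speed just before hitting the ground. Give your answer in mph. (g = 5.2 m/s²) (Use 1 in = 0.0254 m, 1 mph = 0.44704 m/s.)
Convert to SI: h = 72.009 m
mgh = ½mv² ⇒ v = √(2gh) = √(2·5.2·72.009) = 27.3659 m/s = 61.22 mph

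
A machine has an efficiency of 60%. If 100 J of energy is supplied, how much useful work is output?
W_out = η·W_in = 0.6·100 = 60.0 J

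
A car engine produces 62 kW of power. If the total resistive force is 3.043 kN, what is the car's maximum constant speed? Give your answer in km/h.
Convert to SI: F = 3043.0 N
P = Fv ⇒ v = P/F = 62000 W/3043.0 N = 20.3746 m/s = 73.35 km/h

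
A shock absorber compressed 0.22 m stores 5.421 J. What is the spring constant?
k = 2·PE/x² = 2·5.421/(0.22)² = 224.0 N/m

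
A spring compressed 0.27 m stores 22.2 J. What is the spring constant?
k = 2·PE/x² = 2·22.2/(0.27)² = 609.1 N/m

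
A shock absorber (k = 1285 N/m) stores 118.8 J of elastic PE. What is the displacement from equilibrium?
x = √(2·PE/k) = √(2·118.8/1285) = 0.43 m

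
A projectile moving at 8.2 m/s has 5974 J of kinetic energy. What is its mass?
m = 2·KE/v² = 2·5974/(8.2)² = 177.7 kg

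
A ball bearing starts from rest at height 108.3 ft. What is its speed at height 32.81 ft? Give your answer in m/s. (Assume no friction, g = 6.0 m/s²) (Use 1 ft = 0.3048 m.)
Convert to SI: h₁−h₂ = 23.0094 m
mgh₁ = mgh₂ + ½mv² ⇒ v = √(2g(h₁−h₂)) = √(2·6.0·23.0094) = 16.62 m/s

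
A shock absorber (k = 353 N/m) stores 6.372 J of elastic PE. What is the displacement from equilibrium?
x = √(2·PE/k) = √(2·6.372/353) = 0.19 m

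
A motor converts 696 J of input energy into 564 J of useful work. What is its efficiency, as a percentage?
η = W_out/W_in = 564/696 = 81.03%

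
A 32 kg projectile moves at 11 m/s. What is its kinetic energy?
KE = ½mv² = ½(32)(11)² = 1936.0 J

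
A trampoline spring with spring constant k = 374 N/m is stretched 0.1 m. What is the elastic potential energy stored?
PE = ½kx² = ½(374)(0.1)² = 1.87 J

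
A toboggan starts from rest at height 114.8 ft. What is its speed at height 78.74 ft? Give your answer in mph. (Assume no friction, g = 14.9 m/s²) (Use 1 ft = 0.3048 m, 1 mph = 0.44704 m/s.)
Convert to SI: h₁−h₂ = 10.9911 m
mgh₁ = mgh₂ + ½mv² ⇒ v = √(2g(h₁−h₂)) = √(2·14.9·10.9911) = 18.0979 m/s = 40.48 mph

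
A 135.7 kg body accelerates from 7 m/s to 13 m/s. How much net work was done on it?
W = ΔKE = ½m(v₂² − v₁²) = ½(135.7)(13² − 7²) = 8142.0 J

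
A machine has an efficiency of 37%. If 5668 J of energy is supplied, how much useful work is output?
W_out = η·W_in = 0.37·5668 = 2097.16 J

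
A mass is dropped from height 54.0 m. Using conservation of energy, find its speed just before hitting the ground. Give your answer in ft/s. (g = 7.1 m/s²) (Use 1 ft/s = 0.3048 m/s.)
mgh = ½mv² ⇒ v = √(2gh) = √(2·7.1·54.0) = 27.6912 m/s = 90.85 ft/s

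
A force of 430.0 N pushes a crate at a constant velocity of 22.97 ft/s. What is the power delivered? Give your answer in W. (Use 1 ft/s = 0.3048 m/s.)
Convert to SI: F = 430.0 N, v = 7.00126 m/s
P = Fv = (430.0)(7.00126) = 3011 W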